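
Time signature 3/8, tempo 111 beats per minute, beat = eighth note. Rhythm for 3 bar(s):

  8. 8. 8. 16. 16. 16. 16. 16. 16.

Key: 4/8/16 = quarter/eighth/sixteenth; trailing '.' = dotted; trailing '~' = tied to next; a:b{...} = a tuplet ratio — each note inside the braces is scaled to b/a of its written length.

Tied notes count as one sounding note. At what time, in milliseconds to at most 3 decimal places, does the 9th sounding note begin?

note 9 onset = 33/4b = 4459.459ms

1. 0.0ms @ 0 + 810.811ms (3/2)
2. 810.811ms @ 3/2 + 810.811ms (3/2)
3. 1621.622ms @ 3 + 810.811ms (3/2)
4. 2432.432ms @ 9/2 + 405.405ms (3/4)
5. 2837.838ms @ 21/4 + 405.405ms (3/4)
6. 3243.243ms @ 6 + 405.405ms (3/4)
7. 3648.649ms @ 27/4 + 405.405ms (3/4)
8. 4054.054ms @ 15/2 + 405.405ms (3/4)
9. 4459.459ms @ 33/4 + 405.405ms (3/4)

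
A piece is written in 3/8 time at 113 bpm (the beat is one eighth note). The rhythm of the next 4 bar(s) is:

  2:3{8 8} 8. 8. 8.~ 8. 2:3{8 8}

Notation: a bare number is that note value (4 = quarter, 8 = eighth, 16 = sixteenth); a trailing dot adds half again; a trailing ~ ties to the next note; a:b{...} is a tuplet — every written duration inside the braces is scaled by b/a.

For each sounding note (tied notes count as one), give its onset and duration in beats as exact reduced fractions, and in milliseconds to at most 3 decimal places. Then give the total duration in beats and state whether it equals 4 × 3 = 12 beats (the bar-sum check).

1) 0.0ms=0b +796.46ms=3/2b
2) 796.46ms=3/2b +796.46ms=3/2b
3) 1592.92ms=3b +796.46ms=3/2b
4) 2389.381ms=9/2b +796.46ms=3/2b
5) 3185.841ms=6b +1592.92ms=3b
6) 4778.761ms=9b +796.46ms=3/2b
7) 5575.221ms=21/2b +796.46ms=3/2b
Σ=12b of 12 (113bpm 3/8) — PASS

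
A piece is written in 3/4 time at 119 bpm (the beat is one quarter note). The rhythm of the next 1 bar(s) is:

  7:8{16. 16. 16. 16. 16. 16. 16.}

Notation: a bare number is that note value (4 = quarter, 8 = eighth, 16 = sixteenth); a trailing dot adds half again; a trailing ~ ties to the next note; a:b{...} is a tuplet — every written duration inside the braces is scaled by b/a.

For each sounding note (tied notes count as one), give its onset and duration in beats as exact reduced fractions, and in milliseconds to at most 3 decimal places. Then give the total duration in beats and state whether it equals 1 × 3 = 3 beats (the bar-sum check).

1) 0.0ms=0b +216.086ms=3/7b
2) 216.086ms=3/7b +216.086ms=3/7b
3) 432.173ms=6/7b +216.086ms=3/7b
4) 648.259ms=9/7b +216.086ms=3/7b
5) 864.346ms=12/7b +216.086ms=3/7b
6) 1080.432ms=15/7b +216.086ms=3/7b
7) 1296.519ms=18/7b +216.086ms=3/7b
Σ=3b of 3 (119bpm 3/4) — PASS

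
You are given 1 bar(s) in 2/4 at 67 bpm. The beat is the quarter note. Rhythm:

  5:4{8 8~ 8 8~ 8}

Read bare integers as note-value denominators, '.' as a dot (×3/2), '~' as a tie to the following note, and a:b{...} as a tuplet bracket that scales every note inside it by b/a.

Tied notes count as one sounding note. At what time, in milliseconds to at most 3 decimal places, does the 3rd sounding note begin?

1. 0.0ms @ 0 + 358.209ms (2/5)
2. 358.209ms @ 2/5 + 716.418ms (4/5)
3. 1074.627ms @ 6/5 + 716.418ms (4/5)

note 3 onset = 6/5b = 1074.627ms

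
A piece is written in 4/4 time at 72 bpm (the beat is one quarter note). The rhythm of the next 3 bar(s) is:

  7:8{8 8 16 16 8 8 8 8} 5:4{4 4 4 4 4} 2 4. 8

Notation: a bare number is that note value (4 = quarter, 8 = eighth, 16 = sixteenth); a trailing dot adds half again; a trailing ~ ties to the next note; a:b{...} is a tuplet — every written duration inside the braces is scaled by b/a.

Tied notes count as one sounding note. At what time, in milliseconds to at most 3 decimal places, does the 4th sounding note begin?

note 4 onset = 10/7b = 1190.476ms

1. 0.0ms @ 0 + 476.19ms (4/7)
2. 476.19ms @ 4/7 + 476.19ms (4/7)
3. 952.381ms @ 8/7 + 238.095ms (2/7)
4. 1190.476ms @ 10/7 + 238.095ms (2/7)
5. 1428.571ms @ 12/7 + 476.19ms (4/7)
6. 1904.762ms @ 16/7 + 476.19ms (4/7)
7. 2380.952ms @ 20/7 + 476.19ms (4/7)
8. 2857.143ms @ 24/7 + 476.19ms (4/7)
9. 3333.333ms @ 4 + 666.667ms (4/5)
10. 4000.0ms @ 24/5 + 666.667ms (4/5)
11. 4666.667ms @ 28/5 + 666.667ms (4/5)
12. 5333.333ms @ 32/5 + 666.667ms (4/5)
13. 6000.0ms @ 36/5 + 666.667ms (4/5)
14. 6666.667ms @ 8 + 1666.667ms (2)
15. 8333.333ms @ 10 + 1250.0ms (3/2)
16. 9583.333ms @ 23/2 + 416.667ms (1/2)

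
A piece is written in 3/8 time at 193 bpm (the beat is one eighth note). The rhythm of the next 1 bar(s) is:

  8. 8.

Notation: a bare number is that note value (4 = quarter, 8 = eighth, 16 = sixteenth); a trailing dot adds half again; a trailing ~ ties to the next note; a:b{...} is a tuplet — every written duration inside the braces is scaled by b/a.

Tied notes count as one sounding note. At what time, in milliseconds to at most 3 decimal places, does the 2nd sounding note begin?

1. 0.0ms @ 0 + 466.321ms (3/2)
2. 466.321ms @ 3/2 + 466.321ms (3/2)

note 2 onset = 3/2b = 466.321ms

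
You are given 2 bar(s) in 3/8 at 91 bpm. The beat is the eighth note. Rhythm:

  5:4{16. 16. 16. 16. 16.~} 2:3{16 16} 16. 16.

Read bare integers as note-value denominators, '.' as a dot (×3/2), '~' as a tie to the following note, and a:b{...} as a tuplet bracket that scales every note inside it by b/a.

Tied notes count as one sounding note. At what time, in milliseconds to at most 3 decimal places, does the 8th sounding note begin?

note 8 onset = 21/4b = 3461.538ms

1. 0.0ms @ 0 + 395.604ms (3/5)
2. 395.604ms @ 3/5 + 395.604ms (3/5)
3. 791.209ms @ 6/5 + 395.604ms (3/5)
4. 1186.813ms @ 9/5 + 395.604ms (3/5)
5. 1582.418ms @ 12/5 + 890.11ms (27/20)
6. 2472.527ms @ 15/4 + 494.505ms (3/4)
7. 2967.033ms @ 9/2 + 494.505ms (3/4)
8. 3461.538ms @ 21/4 + 494.505ms (3/4)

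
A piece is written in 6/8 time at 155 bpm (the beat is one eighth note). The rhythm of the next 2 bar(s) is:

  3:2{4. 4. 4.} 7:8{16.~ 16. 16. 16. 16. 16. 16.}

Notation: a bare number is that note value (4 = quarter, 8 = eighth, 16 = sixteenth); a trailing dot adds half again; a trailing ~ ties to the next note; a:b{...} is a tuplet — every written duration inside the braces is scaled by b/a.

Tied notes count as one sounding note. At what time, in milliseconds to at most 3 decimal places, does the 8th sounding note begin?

1. 0.0ms @ 0 + 774.194ms (2)
2. 774.194ms @ 2 + 774.194ms (2)
3. 1548.387ms @ 4 + 774.194ms (2)
4. 2322.581ms @ 6 + 663.594ms (12/7)
5. 2986.175ms @ 54/7 + 331.797ms (6/7)
6. 3317.972ms @ 60/7 + 331.797ms (6/7)
7. 3649.77ms @ 66/7 + 331.797ms (6/7)
8. 3981.567ms @ 72/7 + 331.797ms (6/7)
9. 4313.364ms @ 78/7 + 331.797ms (6/7)

note 8 onset = 72/7b = 3981.567ms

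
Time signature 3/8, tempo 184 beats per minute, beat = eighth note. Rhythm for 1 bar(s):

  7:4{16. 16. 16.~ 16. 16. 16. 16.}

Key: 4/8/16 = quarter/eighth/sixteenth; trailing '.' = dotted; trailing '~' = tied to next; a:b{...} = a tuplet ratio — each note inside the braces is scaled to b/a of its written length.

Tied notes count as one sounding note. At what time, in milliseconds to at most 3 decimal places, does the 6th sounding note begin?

1. 0.0ms @ 0 + 139.752ms (3/7)
2. 139.752ms @ 3/7 + 139.752ms (3/7)
3. 279.503ms @ 6/7 + 279.503ms (6/7)
4. 559.006ms @ 12/7 + 139.752ms (3/7)
5. 698.758ms @ 15/7 + 139.752ms (3/7)
6. 838.509ms @ 18/7 + 139.752ms (3/7)

note 6 onset = 18/7b = 838.509ms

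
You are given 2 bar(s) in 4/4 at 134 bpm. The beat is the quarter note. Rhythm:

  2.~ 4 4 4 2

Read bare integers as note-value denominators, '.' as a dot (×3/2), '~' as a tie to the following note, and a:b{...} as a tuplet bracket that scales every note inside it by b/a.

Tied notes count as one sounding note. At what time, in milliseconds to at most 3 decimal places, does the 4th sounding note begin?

note 4 onset = 6b = 2686.567ms

1. 0.0ms @ 0 + 1791.045ms (4)
2. 1791.045ms @ 4 + 447.761ms (1)
3. 2238.806ms @ 5 + 447.761ms (1)
4. 2686.567ms @ 6 + 895.522ms (2)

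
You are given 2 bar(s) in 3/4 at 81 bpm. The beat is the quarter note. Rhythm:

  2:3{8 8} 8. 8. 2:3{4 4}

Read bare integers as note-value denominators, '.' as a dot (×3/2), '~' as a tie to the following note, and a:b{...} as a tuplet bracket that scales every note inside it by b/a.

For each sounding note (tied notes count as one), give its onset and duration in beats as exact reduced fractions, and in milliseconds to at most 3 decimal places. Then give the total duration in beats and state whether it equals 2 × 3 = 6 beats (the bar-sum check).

1) 0.0ms=0b +555.556ms=3/4b
2) 555.556ms=3/4b +555.556ms=3/4b
3) 1111.111ms=3/2b +555.556ms=3/4b
4) 1666.667ms=9/4b +555.556ms=3/4b
5) 2222.222ms=3b +1111.111ms=3/2b
6) 3333.333ms=9/2b +1111.111ms=3/2b
Σ=6b of 6 (81bpm 3/4) — PASS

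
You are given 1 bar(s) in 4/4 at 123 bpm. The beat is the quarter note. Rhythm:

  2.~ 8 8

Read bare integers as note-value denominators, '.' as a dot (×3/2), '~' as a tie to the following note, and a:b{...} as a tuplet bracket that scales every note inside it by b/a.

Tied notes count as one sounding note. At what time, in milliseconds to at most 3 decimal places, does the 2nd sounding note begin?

1. 0.0ms @ 0 + 1707.317ms (7/2)
2. 1707.317ms @ 7/2 + 243.902ms (1/2)

note 2 onset = 7/2b = 1707.317ms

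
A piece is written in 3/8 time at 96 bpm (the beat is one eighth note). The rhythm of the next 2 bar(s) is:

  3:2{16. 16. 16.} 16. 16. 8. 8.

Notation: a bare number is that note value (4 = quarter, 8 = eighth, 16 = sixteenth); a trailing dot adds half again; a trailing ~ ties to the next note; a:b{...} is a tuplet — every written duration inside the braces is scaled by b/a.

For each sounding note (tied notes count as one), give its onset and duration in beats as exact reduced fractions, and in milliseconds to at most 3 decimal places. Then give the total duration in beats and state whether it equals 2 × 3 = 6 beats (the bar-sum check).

1) 0.0ms=0b +312.5ms=1/2b
2) 312.5ms=1/2b +312.5ms=1/2b
3) 625.0ms=1b +312.5ms=1/2b
4) 937.5ms=3/2b +468.75ms=3/4b
5) 1406.25ms=9/4b +468.75ms=3/4b
6) 1875.0ms=3b +937.5ms=3/2b
7) 2812.5ms=9/2b +937.5ms=3/2b
Σ=6b of 6 (96bpm 3/8) — PASS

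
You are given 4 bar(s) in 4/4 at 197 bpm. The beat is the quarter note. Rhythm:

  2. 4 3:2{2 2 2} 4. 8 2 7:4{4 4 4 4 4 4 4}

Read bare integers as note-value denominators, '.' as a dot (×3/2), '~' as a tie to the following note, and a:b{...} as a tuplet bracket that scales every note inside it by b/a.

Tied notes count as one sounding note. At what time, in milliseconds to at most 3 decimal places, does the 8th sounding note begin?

note 8 onset = 10b = 3045.685ms

1. 0.0ms @ 0 + 913.706ms (3)
2. 913.706ms @ 3 + 304.569ms (1)
3. 1218.274ms @ 4 + 406.091ms (4/3)
4. 1624.365ms @ 16/3 + 406.091ms (4/3)
5. 2030.457ms @ 20/3 + 406.091ms (4/3)
6. 2436.548ms @ 8 + 456.853ms (3/2)
7. 2893.401ms @ 19/2 + 152.284ms (1/2)
8. 3045.685ms @ 10 + 609.137ms (2)
9. 3654.822ms @ 12 + 174.039ms (4/7)
10. 3828.861ms @ 88/7 + 174.039ms (4/7)
11. 4002.901ms @ 92/7 + 174.039ms (4/7)
12. 4176.94ms @ 96/7 + 174.039ms (4/7)
13. 4350.979ms @ 100/7 + 174.039ms (4/7)
14. 4525.018ms @ 104/7 + 174.039ms (4/7)
15. 4699.057ms @ 108/7 + 174.039ms (4/7)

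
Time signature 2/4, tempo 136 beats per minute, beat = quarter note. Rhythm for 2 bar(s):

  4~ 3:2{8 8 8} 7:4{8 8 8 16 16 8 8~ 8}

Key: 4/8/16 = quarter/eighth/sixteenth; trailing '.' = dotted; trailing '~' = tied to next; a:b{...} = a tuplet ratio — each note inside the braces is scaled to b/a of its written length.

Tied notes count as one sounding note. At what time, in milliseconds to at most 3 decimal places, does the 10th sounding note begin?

1. 0.0ms @ 0 + 588.235ms (4/3)
2. 588.235ms @ 4/3 + 147.059ms (1/3)
3. 735.294ms @ 5/3 + 147.059ms (1/3)
4. 882.353ms @ 2 + 126.05ms (2/7)
5. 1008.403ms @ 16/7 + 126.05ms (2/7)
6. 1134.454ms @ 18/7 + 126.05ms (2/7)
7. 1260.504ms @ 20/7 + 63.025ms (1/7)
8. 1323.529ms @ 3 + 63.025ms (1/7)
9. 1386.555ms @ 22/7 + 126.05ms (2/7)
10. 1512.605ms @ 24/7 + 252.101ms (4/7)

note 10 onset = 24/7b = 1512.605ms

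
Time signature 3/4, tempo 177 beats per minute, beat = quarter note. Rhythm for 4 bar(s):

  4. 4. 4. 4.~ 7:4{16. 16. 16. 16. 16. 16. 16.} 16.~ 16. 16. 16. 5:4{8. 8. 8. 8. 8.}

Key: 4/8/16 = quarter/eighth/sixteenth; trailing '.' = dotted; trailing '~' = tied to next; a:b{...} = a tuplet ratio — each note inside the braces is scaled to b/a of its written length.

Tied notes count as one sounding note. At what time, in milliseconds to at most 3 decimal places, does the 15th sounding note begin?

1. 0.0ms @ 0 + 508.475ms (3/2)
2. 508.475ms @ 3/2 + 508.475ms (3/2)
3. 1016.949ms @ 3 + 508.475ms (3/2)
4. 1525.424ms @ 9/2 + 581.114ms (12/7)
5. 2106.538ms @ 87/14 + 72.639ms (3/14)
6. 2179.177ms @ 45/7 + 72.639ms (3/14)
7. 2251.816ms @ 93/14 + 72.639ms (3/14)
8. 2324.455ms @ 48/7 + 72.639ms (3/14)
9. 2397.094ms @ 99/14 + 72.639ms (3/14)
10. 2469.734ms @ 51/7 + 72.639ms (3/14)
11. 2542.373ms @ 15/2 + 254.237ms (3/4)
12. 2796.61ms @ 33/4 + 127.119ms (3/8)
13. 2923.729ms @ 69/8 + 127.119ms (3/8)
14. 3050.847ms @ 9 + 203.39ms (3/5)
15. 3254.237ms @ 48/5 + 203.39ms (3/5)
16. 3457.627ms @ 51/5 + 203.39ms (3/5)
17. 3661.017ms @ 54/5 + 203.39ms (3/5)
18. 3864.407ms @ 57/5 + 203.39ms (3/5)

note 15 onset = 48/5b = 3254.237ms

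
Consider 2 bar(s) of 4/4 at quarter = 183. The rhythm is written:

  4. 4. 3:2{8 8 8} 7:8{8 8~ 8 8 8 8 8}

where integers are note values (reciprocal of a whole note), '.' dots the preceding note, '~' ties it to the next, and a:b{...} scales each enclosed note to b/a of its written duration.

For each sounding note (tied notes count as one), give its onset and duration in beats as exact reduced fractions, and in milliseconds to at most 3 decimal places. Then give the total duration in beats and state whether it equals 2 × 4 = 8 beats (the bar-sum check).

1) 0.0ms=0b +491.803ms=3/2b
2) 491.803ms=3/2b +491.803ms=3/2b
3) 983.607ms=3b +109.29ms=1/3b
4) 1092.896ms=10/3b +109.29ms=1/3b
5) 1202.186ms=11/3b +109.29ms=1/3b
6) 1311.475ms=4b +187.354ms=4/7b
7) 1498.829ms=32/7b +374.707ms=8/7b
8) 1873.536ms=40/7b +187.354ms=4/7b
9) 2060.89ms=44/7b +187.354ms=4/7b
10) 2248.244ms=48/7b +187.354ms=4/7b
11) 2435.597ms=52/7b +187.354ms=4/7b
Σ=8b of 8 (183bpm 4/4) — PASS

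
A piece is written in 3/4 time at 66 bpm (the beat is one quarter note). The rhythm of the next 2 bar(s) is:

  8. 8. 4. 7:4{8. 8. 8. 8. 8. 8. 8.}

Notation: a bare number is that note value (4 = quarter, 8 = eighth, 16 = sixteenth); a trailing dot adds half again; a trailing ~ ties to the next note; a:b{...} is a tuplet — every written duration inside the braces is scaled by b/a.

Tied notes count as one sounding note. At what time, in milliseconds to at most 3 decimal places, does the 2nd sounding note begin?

note 2 onset = 3/4b = 681.818ms

1. 0.0ms @ 0 + 681.818ms (3/4)
2. 681.818ms @ 3/4 + 681.818ms (3/4)
3. 1363.636ms @ 3/2 + 1363.636ms (3/2)
4. 2727.273ms @ 3 + 389.61ms (3/7)
5. 3116.883ms @ 24/7 + 389.61ms (3/7)
6. 3506.494ms @ 27/7 + 389.61ms (3/7)
7. 3896.104ms @ 30/7 + 389.61ms (3/7)
8. 4285.714ms @ 33/7 + 389.61ms (3/7)
9. 4675.325ms @ 36/7 + 389.61ms (3/7)
10. 5064.935ms @ 39/7 + 389.61ms (3/7)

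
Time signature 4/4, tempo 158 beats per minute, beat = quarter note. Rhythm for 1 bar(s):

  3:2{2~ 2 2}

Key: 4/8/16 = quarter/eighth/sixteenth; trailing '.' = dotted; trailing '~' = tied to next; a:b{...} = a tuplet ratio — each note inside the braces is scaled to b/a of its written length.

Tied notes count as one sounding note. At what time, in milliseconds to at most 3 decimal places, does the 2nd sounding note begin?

note 2 onset = 8/3b = 1012.658ms

1. 0.0ms @ 0 + 1012.658ms (8/3)
2. 1012.658ms @ 8/3 + 506.329ms (4/3)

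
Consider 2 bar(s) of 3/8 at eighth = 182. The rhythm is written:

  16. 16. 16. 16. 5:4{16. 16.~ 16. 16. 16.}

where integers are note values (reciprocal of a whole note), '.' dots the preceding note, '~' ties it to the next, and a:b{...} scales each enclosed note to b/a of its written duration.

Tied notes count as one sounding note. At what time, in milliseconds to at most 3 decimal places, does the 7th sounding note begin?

1. 0.0ms @ 0 + 247.253ms (3/4)
2. 247.253ms @ 3/4 + 247.253ms (3/4)
3. 494.505ms @ 3/2 + 247.253ms (3/4)
4. 741.758ms @ 9/4 + 247.253ms (3/4)
5. 989.011ms @ 3 + 197.802ms (3/5)
6. 1186.813ms @ 18/5 + 395.604ms (6/5)
7. 1582.418ms @ 24/5 + 197.802ms (3/5)
8. 1780.22ms @ 27/5 + 197.802ms (3/5)

note 7 onset = 24/5b = 1582.418ms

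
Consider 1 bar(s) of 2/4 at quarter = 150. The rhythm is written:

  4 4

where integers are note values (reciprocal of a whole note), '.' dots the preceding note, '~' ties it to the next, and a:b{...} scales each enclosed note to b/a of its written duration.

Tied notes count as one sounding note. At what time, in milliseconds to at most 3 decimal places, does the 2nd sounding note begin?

note 2 onset = 1b = 400.0ms

1. 0.0ms @ 0 + 400.0ms (1)
2. 400.0ms @ 1 + 400.0ms (1)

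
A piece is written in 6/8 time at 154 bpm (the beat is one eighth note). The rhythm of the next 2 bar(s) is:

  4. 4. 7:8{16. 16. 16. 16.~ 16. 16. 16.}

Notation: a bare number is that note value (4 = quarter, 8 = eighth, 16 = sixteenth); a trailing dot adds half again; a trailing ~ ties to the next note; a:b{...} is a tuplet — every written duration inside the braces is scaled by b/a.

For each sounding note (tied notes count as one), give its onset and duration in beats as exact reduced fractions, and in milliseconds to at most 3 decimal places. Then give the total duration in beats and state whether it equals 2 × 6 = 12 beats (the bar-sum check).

1) 0.0ms=0b +1168.831ms=3b
2) 1168.831ms=3b +1168.831ms=3b
3) 2337.662ms=6b +333.952ms=6/7b
4) 2671.614ms=48/7b +333.952ms=6/7b
5) 3005.566ms=54/7b +333.952ms=6/7b
6) 3339.518ms=60/7b +667.904ms=12/7b
7) 4007.421ms=72/7b +333.952ms=6/7b
8) 4341.373ms=78/7b +333.952ms=6/7b
Σ=12b of 12 (154bpm 6/8) — PASS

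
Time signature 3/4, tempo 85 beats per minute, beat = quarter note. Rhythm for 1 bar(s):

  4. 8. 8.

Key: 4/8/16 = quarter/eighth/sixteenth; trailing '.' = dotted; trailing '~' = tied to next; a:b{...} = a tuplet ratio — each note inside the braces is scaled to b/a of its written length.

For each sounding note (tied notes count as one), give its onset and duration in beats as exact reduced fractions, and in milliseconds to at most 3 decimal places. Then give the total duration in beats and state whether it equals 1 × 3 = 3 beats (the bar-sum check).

1) 0.0ms=0b +1058.824ms=3/2b
2) 1058.824ms=3/2b +529.412ms=3/4b
3) 1588.235ms=9/4b +529.412ms=3/4b
Σ=3b of 3 (85bpm 3/4) — PASS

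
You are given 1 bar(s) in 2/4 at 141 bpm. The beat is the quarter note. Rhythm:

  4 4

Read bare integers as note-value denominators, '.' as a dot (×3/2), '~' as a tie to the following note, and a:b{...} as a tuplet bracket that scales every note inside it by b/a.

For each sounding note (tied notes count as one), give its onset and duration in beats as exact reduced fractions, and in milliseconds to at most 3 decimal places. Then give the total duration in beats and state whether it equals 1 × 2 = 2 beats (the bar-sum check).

1) 0.0ms=0b +425.532ms=1b
2) 425.532ms=1b +425.532ms=1b
Σ=2b of 2 (141bpm 2/4) — PASS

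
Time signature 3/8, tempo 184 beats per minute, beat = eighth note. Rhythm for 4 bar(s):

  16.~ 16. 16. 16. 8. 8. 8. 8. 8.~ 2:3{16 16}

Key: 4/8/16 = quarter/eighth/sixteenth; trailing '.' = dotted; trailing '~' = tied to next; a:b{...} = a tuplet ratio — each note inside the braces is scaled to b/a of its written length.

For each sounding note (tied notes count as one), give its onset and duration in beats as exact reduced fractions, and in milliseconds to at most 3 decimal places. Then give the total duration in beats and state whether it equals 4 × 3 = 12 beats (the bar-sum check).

1) 0.0ms=0b +489.13ms=3/2b
2) 489.13ms=3/2b +244.565ms=3/4b
3) 733.696ms=9/4b +244.565ms=3/4b
4) 978.261ms=3b +489.13ms=3/2b
5) 1467.391ms=9/2b +489.13ms=3/2b
6) 1956.522ms=6b +489.13ms=3/2b
7) 2445.652ms=15/2b +489.13ms=3/2b
8) 2934.783ms=9b +733.696ms=9/4b
9) 3668.478ms=45/4b +244.565ms=3/4b
Σ=12b of 12 (184bpm 3/8) — PASS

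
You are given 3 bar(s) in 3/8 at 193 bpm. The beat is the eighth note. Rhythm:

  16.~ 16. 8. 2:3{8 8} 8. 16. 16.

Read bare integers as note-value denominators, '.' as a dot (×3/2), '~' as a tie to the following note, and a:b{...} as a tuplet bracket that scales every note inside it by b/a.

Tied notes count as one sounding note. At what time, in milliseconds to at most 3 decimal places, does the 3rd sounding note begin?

1. 0.0ms @ 0 + 466.321ms (3/2)
2. 466.321ms @ 3/2 + 466.321ms (3/2)
3. 932.642ms @ 3 + 466.321ms (3/2)
4. 1398.964ms @ 9/2 + 466.321ms (3/2)
5. 1865.285ms @ 6 + 466.321ms (3/2)
6. 2331.606ms @ 15/2 + 233.161ms (3/4)
7. 2564.767ms @ 33/4 + 233.161ms (3/4)

note 3 onset = 3b = 932.642ms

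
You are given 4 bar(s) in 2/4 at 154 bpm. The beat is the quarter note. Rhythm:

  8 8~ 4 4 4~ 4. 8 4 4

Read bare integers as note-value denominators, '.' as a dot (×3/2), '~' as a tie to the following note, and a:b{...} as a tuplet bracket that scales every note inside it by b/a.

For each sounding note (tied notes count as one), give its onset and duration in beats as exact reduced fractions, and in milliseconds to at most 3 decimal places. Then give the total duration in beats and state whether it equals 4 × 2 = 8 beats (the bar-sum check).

1) 0.0ms=0b +194.805ms=1/2b
2) 194.805ms=1/2b +584.416ms=3/2b
3) 779.221ms=2b +389.61ms=1b
4) 1168.831ms=3b +974.026ms=5/2b
5) 2142.857ms=11/2b +194.805ms=1/2b
6) 2337.662ms=6b +389.61ms=1b
7) 2727.273ms=7b +389.61ms=1b
Σ=8b of 8 (154bpm 2/4) — PASS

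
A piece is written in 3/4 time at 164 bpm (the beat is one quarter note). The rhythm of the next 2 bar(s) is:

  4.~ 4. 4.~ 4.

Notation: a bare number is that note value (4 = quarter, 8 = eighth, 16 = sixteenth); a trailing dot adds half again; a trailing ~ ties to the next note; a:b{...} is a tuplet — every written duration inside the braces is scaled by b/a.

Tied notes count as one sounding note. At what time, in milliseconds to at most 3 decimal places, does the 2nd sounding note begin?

1. 0.0ms @ 0 + 1097.561ms (3)
2. 1097.561ms @ 3 + 1097.561ms (3)

note 2 onset = 3b = 1097.561ms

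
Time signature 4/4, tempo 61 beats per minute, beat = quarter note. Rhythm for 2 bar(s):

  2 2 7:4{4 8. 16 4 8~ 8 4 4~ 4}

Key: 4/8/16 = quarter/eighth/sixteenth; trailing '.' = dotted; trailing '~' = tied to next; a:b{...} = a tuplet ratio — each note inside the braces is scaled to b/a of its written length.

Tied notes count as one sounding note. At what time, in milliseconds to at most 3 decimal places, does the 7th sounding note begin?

note 7 onset = 40/7b = 5620.609ms

1. 0.0ms @ 0 + 1967.213ms (2)
2. 1967.213ms @ 2 + 1967.213ms (2)
3. 3934.426ms @ 4 + 562.061ms (4/7)
4. 4496.487ms @ 32/7 + 421.546ms (3/7)
5. 4918.033ms @ 5 + 140.515ms (1/7)
6. 5058.548ms @ 36/7 + 562.061ms (4/7)
7. 5620.609ms @ 40/7 + 562.061ms (4/7)
8. 6182.67ms @ 44/7 + 562.061ms (4/7)
9. 6744.731ms @ 48/7 + 1124.122ms (8/7)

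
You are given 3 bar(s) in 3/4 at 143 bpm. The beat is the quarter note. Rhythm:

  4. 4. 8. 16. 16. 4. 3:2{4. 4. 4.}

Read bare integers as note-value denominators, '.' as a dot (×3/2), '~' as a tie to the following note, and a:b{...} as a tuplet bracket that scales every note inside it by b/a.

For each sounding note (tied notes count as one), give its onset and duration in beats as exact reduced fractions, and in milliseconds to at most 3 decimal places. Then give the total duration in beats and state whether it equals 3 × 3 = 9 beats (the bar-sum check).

1) 0.0ms=0b +629.371ms=3/2b
2) 629.371ms=3/2b +629.371ms=3/2b
3) 1258.741ms=3b +314.685ms=3/4b
4) 1573.427ms=15/4b +157.343ms=3/8b
5) 1730.769ms=33/8b +157.343ms=3/8b
6) 1888.112ms=9/2b +629.371ms=3/2b
7) 2517.483ms=6b +419.58ms=1b
8) 2937.063ms=7b +419.58ms=1b
9) 3356.643ms=8b +419.58ms=1b
Σ=9b of 9 (143bpm 3/4) — PASS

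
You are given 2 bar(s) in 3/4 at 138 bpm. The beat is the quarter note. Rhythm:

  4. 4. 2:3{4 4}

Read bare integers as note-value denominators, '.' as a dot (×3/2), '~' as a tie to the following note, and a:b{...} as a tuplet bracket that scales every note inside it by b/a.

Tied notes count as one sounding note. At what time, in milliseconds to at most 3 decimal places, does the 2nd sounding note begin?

1. 0.0ms @ 0 + 652.174ms (3/2)
2. 652.174ms @ 3/2 + 652.174ms (3/2)
3. 1304.348ms @ 3 + 652.174ms (3/2)
4. 1956.522ms @ 9/2 + 652.174ms (3/2)

note 2 onset = 3/2b = 652.174ms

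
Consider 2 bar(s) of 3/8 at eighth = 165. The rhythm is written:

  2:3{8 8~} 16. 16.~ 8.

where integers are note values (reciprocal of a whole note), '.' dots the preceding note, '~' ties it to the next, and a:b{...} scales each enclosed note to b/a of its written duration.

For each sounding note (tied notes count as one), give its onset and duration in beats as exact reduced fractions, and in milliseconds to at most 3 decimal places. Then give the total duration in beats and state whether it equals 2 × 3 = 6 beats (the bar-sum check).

1) 0.0ms=0b +545.455ms=3/2b
2) 545.455ms=3/2b +818.182ms=9/4b
3) 1363.636ms=15/4b +818.182ms=9/4b
Σ=6b of 6 (165bpm 3/8) — PASS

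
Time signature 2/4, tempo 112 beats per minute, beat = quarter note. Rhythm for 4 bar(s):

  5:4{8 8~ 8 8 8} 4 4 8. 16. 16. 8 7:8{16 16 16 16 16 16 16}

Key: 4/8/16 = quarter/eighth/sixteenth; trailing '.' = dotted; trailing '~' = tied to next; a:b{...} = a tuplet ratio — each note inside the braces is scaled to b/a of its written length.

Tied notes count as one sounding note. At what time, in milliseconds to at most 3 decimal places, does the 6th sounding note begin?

note 6 onset = 3b = 1607.143ms

1. 0.0ms @ 0 + 214.286ms (2/5)
2. 214.286ms @ 2/5 + 428.571ms (4/5)
3. 642.857ms @ 6/5 + 214.286ms (2/5)
4. 857.143ms @ 8/5 + 214.286ms (2/5)
5. 1071.429ms @ 2 + 535.714ms (1)
6. 1607.143ms @ 3 + 535.714ms (1)
7. 2142.857ms @ 4 + 401.786ms (3/4)
8. 2544.643ms @ 19/4 + 200.893ms (3/8)
9. 2745.536ms @ 41/8 + 200.893ms (3/8)
10. 2946.429ms @ 11/2 + 267.857ms (1/2)
11. 3214.286ms @ 6 + 153.061ms (2/7)
12. 3367.347ms @ 44/7 + 153.061ms (2/7)
13. 3520.408ms @ 46/7 + 153.061ms (2/7)
14. 3673.469ms @ 48/7 + 153.061ms (2/7)
15. 3826.531ms @ 50/7 + 153.061ms (2/7)
16. 3979.592ms @ 52/7 + 153.061ms (2/7)
17. 4132.653ms @ 54/7 + 153.061ms (2/7)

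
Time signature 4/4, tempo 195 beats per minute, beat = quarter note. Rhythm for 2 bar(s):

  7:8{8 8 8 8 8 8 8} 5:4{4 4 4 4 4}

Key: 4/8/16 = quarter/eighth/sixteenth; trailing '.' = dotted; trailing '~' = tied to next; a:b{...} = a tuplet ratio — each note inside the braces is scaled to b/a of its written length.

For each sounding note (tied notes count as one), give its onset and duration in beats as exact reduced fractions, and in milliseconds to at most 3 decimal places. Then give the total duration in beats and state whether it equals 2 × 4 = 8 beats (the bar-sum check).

1) 0.0ms=0b +175.824ms=4/7b
2) 175.824ms=4/7b +175.824ms=4/7b
3) 351.648ms=8/7b +175.824ms=4/7b
4) 527.473ms=12/7b +175.824ms=4/7b
5) 703.297ms=16/7b +175.824ms=4/7b
6) 879.121ms=20/7b +175.824ms=4/7b
7) 1054.945ms=24/7b +175.824ms=4/7b
8) 1230.769ms=4b +246.154ms=4/5b
9) 1476.923ms=24/5b +246.154ms=4/5b
10) 1723.077ms=28/5b +246.154ms=4/5b
11) 1969.231ms=32/5b +246.154ms=4/5b
12) 2215.385ms=36/5b +246.154ms=4/5b
Σ=8b of 8 (195bpm 4/4) — PASS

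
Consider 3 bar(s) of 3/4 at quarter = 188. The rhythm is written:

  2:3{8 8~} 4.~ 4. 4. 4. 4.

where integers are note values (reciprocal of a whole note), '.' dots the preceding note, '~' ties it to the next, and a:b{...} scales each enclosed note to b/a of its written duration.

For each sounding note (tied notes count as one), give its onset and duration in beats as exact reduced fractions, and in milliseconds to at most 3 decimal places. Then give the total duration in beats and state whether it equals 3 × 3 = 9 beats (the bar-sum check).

1) 0.0ms=0b +239.362ms=3/4b
2) 239.362ms=3/4b +1196.809ms=15/4b
3) 1436.17ms=9/2b +478.723ms=3/2b
4) 1914.894ms=6b +478.723ms=3/2b
5) 2393.617ms=15/2b +478.723ms=3/2b
Σ=9b of 9 (188bpm 3/4) — PASS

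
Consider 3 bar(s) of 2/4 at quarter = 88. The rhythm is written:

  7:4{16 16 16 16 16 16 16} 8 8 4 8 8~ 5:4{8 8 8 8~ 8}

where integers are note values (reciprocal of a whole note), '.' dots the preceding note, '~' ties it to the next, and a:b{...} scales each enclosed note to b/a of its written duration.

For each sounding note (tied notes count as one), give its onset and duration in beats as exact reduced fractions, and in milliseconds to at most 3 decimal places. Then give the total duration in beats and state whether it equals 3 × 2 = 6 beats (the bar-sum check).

1) 0.0ms=0b +97.403ms=1/7b
2) 97.403ms=1/7b +97.403ms=1/7b
3) 194.805ms=2/7b +97.403ms=1/7b
4) 292.208ms=3/7b +97.403ms=1/7b
5) 389.61ms=4/7b +97.403ms=1/7b
6) 487.013ms=5/7b +97.403ms=1/7b
7) 584.416ms=6/7b +97.403ms=1/7b
8) 681.818ms=1b +340.909ms=1/2b
9) 1022.727ms=3/2b +340.909ms=1/2b
10) 1363.636ms=2b +681.818ms=1b
11) 2045.455ms=3b +340.909ms=1/2b
12) 2386.364ms=7/2b +613.636ms=9/10b
13) 3000.0ms=22/5b +272.727ms=2/5b
14) 3272.727ms=24/5b +272.727ms=2/5b
15) 3545.455ms=26/5b +545.455ms=4/5b
Σ=6b of 6 (88bpm 2/4) — PASS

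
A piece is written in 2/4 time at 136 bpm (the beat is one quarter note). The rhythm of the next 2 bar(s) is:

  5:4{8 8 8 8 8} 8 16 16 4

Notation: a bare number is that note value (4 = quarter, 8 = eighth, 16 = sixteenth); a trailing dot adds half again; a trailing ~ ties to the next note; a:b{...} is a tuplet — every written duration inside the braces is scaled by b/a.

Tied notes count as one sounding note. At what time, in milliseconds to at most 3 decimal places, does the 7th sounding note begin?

note 7 onset = 5/2b = 1102.941ms

1. 0.0ms @ 0 + 176.471ms (2/5)
2. 176.471ms @ 2/5 + 176.471ms (2/5)
3. 352.941ms @ 4/5 + 176.471ms (2/5)
4. 529.412ms @ 6/5 + 176.471ms (2/5)
5. 705.882ms @ 8/5 + 176.471ms (2/5)
6. 882.353ms @ 2 + 220.588ms (1/2)
7. 1102.941ms @ 5/2 + 110.294ms (1/4)
8. 1213.235ms @ 11/4 + 110.294ms (1/4)
9. 1323.529ms @ 3 + 441.176ms (1)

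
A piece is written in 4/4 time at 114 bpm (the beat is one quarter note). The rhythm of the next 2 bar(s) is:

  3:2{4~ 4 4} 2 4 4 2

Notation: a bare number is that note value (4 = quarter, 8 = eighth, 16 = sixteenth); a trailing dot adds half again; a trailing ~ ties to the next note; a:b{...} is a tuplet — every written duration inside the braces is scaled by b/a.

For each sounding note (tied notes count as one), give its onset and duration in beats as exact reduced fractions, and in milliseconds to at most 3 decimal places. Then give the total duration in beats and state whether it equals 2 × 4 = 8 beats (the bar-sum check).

1) 0.0ms=0b +701.754ms=4/3b
2) 701.754ms=4/3b +350.877ms=2/3b
3) 1052.632ms=2b +1052.632ms=2b
4) 2105.263ms=4b +526.316ms=1b
5) 2631.579ms=5b +526.316ms=1b
6) 3157.895ms=6b +1052.632ms=2b
Σ=8b of 8 (114bpm 4/4) — PASS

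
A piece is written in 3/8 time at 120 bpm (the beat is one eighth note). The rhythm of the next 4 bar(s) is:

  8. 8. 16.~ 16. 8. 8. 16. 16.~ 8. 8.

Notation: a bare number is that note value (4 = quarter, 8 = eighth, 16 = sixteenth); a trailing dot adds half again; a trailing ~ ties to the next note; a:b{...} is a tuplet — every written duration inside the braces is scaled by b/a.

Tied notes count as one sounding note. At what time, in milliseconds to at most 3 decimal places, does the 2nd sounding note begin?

1. 0.0ms @ 0 + 750.0ms (3/2)
2. 750.0ms @ 3/2 + 750.0ms (3/2)
3. 1500.0ms @ 3 + 750.0ms (3/2)
4. 2250.0ms @ 9/2 + 750.0ms (3/2)
5. 3000.0ms @ 6 + 750.0ms (3/2)
6. 3750.0ms @ 15/2 + 375.0ms (3/4)
7. 4125.0ms @ 33/4 + 1125.0ms (9/4)
8. 5250.0ms @ 21/2 + 750.0ms (3/2)

note 2 onset = 3/2b = 750.0ms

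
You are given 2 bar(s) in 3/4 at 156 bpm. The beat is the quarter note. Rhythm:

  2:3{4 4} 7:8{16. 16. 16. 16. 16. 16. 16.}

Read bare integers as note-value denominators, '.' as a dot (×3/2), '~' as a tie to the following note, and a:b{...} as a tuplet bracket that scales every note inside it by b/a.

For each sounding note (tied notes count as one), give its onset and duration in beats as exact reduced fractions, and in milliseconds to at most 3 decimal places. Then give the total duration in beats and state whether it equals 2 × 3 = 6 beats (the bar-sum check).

1) 0.0ms=0b +576.923ms=3/2b
2) 576.923ms=3/2b +576.923ms=3/2b
3) 1153.846ms=3b +164.835ms=3/7b
4) 1318.681ms=24/7b +164.835ms=3/7b
5) 1483.516ms=27/7b +164.835ms=3/7b
6) 1648.352ms=30/7b +164.835ms=3/7b
7) 1813.187ms=33/7b +164.835ms=3/7b
8) 1978.022ms=36/7b +164.835ms=3/7b
9) 2142.857ms=39/7b +164.835ms=3/7b
Σ=6b of 6 (156bpm 3/4) — PASS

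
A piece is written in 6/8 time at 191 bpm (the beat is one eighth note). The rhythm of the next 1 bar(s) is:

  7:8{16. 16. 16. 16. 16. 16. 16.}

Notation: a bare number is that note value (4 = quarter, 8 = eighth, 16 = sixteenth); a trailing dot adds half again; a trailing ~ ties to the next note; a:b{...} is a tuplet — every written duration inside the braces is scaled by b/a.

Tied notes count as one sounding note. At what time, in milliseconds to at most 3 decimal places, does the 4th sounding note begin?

note 4 onset = 18/7b = 807.779ms

1. 0.0ms @ 0 + 269.26ms (6/7)
2. 269.26ms @ 6/7 + 269.26ms (6/7)
3. 538.519ms @ 12/7 + 269.26ms (6/7)
4. 807.779ms @ 18/7 + 269.26ms (6/7)
5. 1077.038ms @ 24/7 + 269.26ms (6/7)
6. 1346.298ms @ 30/7 + 269.26ms (6/7)
7. 1615.557ms @ 36/7 + 269.26ms (6/7)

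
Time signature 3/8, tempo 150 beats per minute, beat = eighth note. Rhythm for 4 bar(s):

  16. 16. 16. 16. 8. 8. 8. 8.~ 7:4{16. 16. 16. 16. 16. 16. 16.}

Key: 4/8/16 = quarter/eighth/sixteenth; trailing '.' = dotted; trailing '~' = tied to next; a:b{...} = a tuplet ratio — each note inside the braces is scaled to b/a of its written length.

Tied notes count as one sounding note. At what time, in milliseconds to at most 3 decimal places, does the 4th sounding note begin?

note 4 onset = 9/4b = 900.0ms

1. 0.0ms @ 0 + 300.0ms (3/4)
2. 300.0ms @ 3/4 + 300.0ms (3/4)
3. 600.0ms @ 3/2 + 300.0ms (3/4)
4. 900.0ms @ 9/4 + 300.0ms (3/4)
5. 1200.0ms @ 3 + 600.0ms (3/2)
6. 1800.0ms @ 9/2 + 600.0ms (3/2)
7. 2400.0ms @ 6 + 600.0ms (3/2)
8. 3000.0ms @ 15/2 + 771.429ms (27/14)
9. 3771.429ms @ 66/7 + 171.429ms (3/7)
10. 3942.857ms @ 69/7 + 171.429ms (3/7)
11. 4114.286ms @ 72/7 + 171.429ms (3/7)
12. 4285.714ms @ 75/7 + 171.429ms (3/7)
13. 4457.143ms @ 78/7 + 171.429ms (3/7)
14. 4628.571ms @ 81/7 + 171.429ms (3/7)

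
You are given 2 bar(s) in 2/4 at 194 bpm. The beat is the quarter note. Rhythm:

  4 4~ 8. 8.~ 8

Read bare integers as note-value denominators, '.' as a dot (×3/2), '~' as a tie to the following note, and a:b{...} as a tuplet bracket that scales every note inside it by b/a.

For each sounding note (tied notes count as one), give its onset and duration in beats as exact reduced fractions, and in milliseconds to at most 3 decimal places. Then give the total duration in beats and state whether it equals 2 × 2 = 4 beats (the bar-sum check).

1) 0.0ms=0b +309.278ms=1b
2) 309.278ms=1b +541.237ms=7/4b
3) 850.515ms=11/4b +386.598ms=5/4b
Σ=4b of 4 (194bpm 2/4) — PASS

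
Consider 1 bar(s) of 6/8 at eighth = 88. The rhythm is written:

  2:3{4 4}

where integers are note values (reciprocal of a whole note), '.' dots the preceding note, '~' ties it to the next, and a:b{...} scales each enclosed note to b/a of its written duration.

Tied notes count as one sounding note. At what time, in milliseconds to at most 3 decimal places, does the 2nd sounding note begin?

note 2 onset = 3b = 2045.455ms

1. 0.0ms @ 0 + 2045.455ms (3)
2. 2045.455ms @ 3 + 2045.455ms (3)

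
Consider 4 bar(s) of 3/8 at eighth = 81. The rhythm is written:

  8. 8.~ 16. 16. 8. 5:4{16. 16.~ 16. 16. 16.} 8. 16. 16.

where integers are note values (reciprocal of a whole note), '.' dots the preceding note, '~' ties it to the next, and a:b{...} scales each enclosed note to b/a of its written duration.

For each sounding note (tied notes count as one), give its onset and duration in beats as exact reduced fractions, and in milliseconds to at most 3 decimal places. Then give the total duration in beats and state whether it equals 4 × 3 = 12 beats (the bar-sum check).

1) 0.0ms=0b +1111.111ms=3/2b
2) 1111.111ms=3/2b +1666.667ms=9/4b
3) 2777.778ms=15/4b +555.556ms=3/4b
4) 3333.333ms=9/2b +1111.111ms=3/2b
5) 4444.444ms=6b +444.444ms=3/5b
6) 4888.889ms=33/5b +888.889ms=6/5b
7) 5777.778ms=39/5b +444.444ms=3/5b
8) 6222.222ms=42/5b +444.444ms=3/5b
9) 6666.667ms=9b +1111.111ms=3/2b
10) 7777.778ms=21/2b +555.556ms=3/4b
11) 8333.333ms=45/4b +555.556ms=3/4b
Σ=12b of 12 (81bpm 3/8) — PASS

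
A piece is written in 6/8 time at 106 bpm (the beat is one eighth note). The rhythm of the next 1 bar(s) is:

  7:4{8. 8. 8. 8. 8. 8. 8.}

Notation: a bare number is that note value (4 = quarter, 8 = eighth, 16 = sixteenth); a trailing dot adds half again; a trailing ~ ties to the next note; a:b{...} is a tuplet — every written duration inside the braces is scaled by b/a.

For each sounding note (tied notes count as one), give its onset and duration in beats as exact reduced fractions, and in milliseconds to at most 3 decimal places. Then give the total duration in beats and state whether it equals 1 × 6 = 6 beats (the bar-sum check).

1) 0.0ms=0b +485.175ms=6/7b
2) 485.175ms=6/7b +485.175ms=6/7b
3) 970.35ms=12/7b +485.175ms=6/7b
4) 1455.526ms=18/7b +485.175ms=6/7b
5) 1940.701ms=24/7b +485.175ms=6/7b
6) 2425.876ms=30/7b +485.175ms=6/7b
7) 2911.051ms=36/7b +485.175ms=6/7b
Σ=6b of 6 (106bpm 6/8) — PASS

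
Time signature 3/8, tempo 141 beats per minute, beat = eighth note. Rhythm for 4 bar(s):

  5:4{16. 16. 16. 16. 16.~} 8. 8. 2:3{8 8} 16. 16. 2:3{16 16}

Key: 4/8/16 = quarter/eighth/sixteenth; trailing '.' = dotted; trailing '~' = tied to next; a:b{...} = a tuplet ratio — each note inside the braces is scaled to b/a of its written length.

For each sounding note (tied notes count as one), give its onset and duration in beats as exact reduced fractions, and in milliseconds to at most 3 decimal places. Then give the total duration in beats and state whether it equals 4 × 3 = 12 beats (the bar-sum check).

1) 0.0ms=0b +255.319ms=3/5b
2) 255.319ms=3/5b +255.319ms=3/5b
3) 510.638ms=6/5b +255.319ms=3/5b
4) 765.957ms=9/5b +255.319ms=3/5b
5) 1021.277ms=12/5b +893.617ms=21/10b
6) 1914.894ms=9/2b +638.298ms=3/2b
7) 2553.191ms=6b +638.298ms=3/2b
8) 3191.489ms=15/2b +638.298ms=3/2b
9) 3829.787ms=9b +319.149ms=3/4b
10) 4148.936ms=39/4b +319.149ms=3/4b
11) 4468.085ms=21/2b +319.149ms=3/4b
12) 4787.234ms=45/4b +319.149ms=3/4b
Σ=12b of 12 (141bpm 3/8) — PASS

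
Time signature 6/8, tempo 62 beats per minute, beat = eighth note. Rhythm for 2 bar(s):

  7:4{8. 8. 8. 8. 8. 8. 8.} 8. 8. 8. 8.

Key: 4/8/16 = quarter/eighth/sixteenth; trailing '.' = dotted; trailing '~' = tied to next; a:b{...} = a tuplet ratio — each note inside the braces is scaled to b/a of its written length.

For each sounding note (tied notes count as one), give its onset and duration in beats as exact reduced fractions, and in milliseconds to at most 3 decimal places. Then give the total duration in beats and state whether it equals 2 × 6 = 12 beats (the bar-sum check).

1) 0.0ms=0b +829.493ms=6/7b
2) 829.493ms=6/7b +829.493ms=6/7b
3) 1658.986ms=12/7b +829.493ms=6/7b
4) 2488.479ms=18/7b +829.493ms=6/7b
5) 3317.972ms=24/7b +829.493ms=6/7b
6) 4147.465ms=30/7b +829.493ms=6/7b
7) 4976.959ms=36/7b +829.493ms=6/7b
8) 5806.452ms=6b +1451.613ms=3/2b
9) 7258.065ms=15/2b +1451.613ms=3/2b
10) 8709.677ms=9b +1451.613ms=3/2b
11) 10161.29ms=21/2b +1451.613ms=3/2b
Σ=12b of 12 (62bpm 6/8) — PASS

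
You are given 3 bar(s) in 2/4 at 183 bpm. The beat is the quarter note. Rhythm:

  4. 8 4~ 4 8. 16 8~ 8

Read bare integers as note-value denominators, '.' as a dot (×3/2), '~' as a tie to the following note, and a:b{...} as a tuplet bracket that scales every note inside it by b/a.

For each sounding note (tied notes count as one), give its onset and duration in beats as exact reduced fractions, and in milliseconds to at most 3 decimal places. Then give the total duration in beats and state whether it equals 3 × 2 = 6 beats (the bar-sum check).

1) 0.0ms=0b +491.803ms=3/2b
2) 491.803ms=3/2b +163.934ms=1/2b
3) 655.738ms=2b +655.738ms=2b
4) 1311.475ms=4b +245.902ms=3/4b
5) 1557.377ms=19/4b +81.967ms=1/4b
6) 1639.344ms=5b +327.869ms=1b
Σ=6b of 6 (183bpm 2/4) — PASS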